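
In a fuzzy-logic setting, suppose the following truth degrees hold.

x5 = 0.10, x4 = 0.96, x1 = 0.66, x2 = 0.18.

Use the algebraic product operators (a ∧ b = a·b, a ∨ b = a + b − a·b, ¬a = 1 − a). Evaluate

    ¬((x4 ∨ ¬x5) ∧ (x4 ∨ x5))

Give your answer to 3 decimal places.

¬x5 = 1 − 0.1000 = 0.9000
x4 ∨ ¬x5 = a + b − a·b on (0.9600, 0.9000) = 0.9960
x4 ∨ x5 = a + b − a·b on (0.9600, 0.1000) = 0.9640
(x4 ∨ ¬x5) ∧ (x4 ∨ x5) = a·b on (0.9960, 0.9640) = 0.9601
¬((x4 ∨ ¬x5) ∧ (x4 ∨ x5)) = 1 − 0.9601 = 0.0399

0.040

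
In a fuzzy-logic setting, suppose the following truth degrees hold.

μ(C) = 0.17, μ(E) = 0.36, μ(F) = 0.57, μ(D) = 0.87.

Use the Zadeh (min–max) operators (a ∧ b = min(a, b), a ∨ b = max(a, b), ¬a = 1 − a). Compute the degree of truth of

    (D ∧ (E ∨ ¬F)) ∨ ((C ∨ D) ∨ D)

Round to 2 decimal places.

¬F = 1 − 0.57 = 0.43
E ∨ ¬F = max(a, b) on (0.36, 0.43) = 0.43
D ∧ (E ∨ ¬F) = min(a, b) on (0.87, 0.43) = 0.43
C ∨ D = max(a, b) on (0.17, 0.87) = 0.87
(C ∨ D) ∨ D = max(a, b) on (0.87, 0.87) = 0.87
(D ∧ (E ∨ ¬F)) ∨ ((C ∨ D) ∨ D) = max(a, b) on (0.43, 0.87) = 0.87

0.87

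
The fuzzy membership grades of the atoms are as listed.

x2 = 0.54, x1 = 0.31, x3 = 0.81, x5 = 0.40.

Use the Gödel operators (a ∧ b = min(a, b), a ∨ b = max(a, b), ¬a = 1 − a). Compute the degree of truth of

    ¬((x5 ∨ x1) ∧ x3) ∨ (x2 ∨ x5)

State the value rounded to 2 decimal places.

x5 ∨ x1 = max(a, b) on (0.40, 0.31) = 0.40
(x5 ∨ x1) ∧ x3 = min(a, b) on (0.40, 0.81) = 0.40
¬((x5 ∨ x1) ∧ x3) = 1 − 0.40 = 0.60
x2 ∨ x5 = max(a, b) on (0.54, 0.40) = 0.54
¬((x5 ∨ x1) ∧ x3) ∨ (x2 ∨ x5) = max(a, b) on (0.60, 0.54) = 0.60

0.60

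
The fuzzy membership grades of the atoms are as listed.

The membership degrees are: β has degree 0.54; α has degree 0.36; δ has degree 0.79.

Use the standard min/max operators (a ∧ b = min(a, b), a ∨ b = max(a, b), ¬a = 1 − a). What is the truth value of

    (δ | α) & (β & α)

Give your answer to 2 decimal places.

δ | α = max(a, b) on (0.79, 0.36) = 0.79
β & α = min(a, b) on (0.54, 0.36) = 0.36
(δ | α) & (β & α) = min(a, b) on (0.79, 0.36) = 0.36

0.36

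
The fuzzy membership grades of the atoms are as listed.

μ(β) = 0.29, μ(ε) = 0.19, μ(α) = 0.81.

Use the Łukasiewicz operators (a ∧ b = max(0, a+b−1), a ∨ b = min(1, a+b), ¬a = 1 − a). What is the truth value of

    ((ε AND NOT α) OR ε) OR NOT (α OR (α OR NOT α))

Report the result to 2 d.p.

0.19

NOT α = 1 − 0.81 = 0.19
ε AND NOT α = max(0, a+b−1) on (0.19, 0.19) = 0.00
(ε AND NOT α) OR ε = min(1, a+b) on (0.00, 0.19) = 0.19
NOT α = 1 − 0.81 = 0.19
α OR NOT α = min(1, a+b) on (0.81, 0.19) = 1.00
α OR (α OR NOT α) = min(1, a+b) on (0.81, 1.00) = 1.00
NOT (α OR (α OR NOT α)) = 1 − 1.00 = 0.00
((ε AND NOT α) OR ε) OR NOT (α OR (α OR NOT α)) = min(1, a+b) on (0.19, 0.00) = 0.19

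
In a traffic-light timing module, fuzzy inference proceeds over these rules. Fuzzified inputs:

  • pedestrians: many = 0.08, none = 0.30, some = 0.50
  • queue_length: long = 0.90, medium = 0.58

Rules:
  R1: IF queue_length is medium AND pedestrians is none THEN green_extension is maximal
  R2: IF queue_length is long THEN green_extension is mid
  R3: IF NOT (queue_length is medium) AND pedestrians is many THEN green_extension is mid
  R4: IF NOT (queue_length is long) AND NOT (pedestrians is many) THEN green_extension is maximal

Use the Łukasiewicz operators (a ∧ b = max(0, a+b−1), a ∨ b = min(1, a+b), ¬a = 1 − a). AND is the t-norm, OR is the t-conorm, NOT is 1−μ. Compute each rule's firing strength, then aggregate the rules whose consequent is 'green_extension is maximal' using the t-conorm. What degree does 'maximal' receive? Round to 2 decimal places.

R1: medium=0.58, none=0.30; AND[max(0, a+b−1)] → w = 0.00
R2: long=0.90 → w = 0.90
R3: ¬medium=1−0.58=0.42, many=0.08; AND[max(0, a+b−1)] → w = 0.00
R4: ¬long=1−0.90=0.10, ¬many=1−0.08=0.92; AND[max(0, a+b−1)] → w = 0.02
Rules with consequent 'maximal': {R1, R4} → strengths 0.00, 0.02
Aggregate via t-conorm [min(1, a+b)]: 0.02

0.02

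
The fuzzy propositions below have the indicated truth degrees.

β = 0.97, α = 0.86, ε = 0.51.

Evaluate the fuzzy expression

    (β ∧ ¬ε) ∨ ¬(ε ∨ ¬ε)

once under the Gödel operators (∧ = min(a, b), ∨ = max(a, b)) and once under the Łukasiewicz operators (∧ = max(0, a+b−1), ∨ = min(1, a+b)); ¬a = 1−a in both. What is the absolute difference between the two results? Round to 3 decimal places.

0.030

Under Gödel:
  ¬ε = 1 − 0.51 = 0.49
  β ∧ ¬ε = min(a, b) on (0.97, 0.49) = 0.49
  ¬ε = 1 − 0.51 = 0.49
  ε ∨ ¬ε = max(a, b) on (0.51, 0.49) = 0.51
  ¬(ε ∨ ¬ε) = 1 − 0.51 = 0.49
  (β ∧ ¬ε) ∨ ¬(ε ∨ ¬ε) = max(a, b) on (0.49, 0.49) = 0.49
  → value = 0.4900
Under Łukasiewicz:
  ¬ε = 1 − 0.51 = 0.49
  β ∧ ¬ε = max(0, a+b−1) on (0.97, 0.49) = 0.46
  ¬ε = 1 − 0.51 = 0.49
  ε ∨ ¬ε = min(1, a+b) on (0.51, 0.49) = 1.00
  ¬(ε ∨ ¬ε) = 1 − 1.00 = 0.00
  (β ∧ ¬ε) ∨ ¬(ε ∨ ¬ε) = min(1, a+b) on (0.46, 0.00) = 0.46
  → value = 0.4600
|0.4900 − 0.4600| = 0.030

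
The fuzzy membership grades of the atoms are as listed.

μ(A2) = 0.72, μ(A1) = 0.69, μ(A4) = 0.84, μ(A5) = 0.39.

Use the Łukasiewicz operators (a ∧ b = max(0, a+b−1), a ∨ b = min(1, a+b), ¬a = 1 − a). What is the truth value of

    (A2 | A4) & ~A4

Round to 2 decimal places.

A2 | A4 = min(1, a+b) on (0.72, 0.84) = 1.00
~A4 = 1 − 0.84 = 0.16
(A2 | A4) & ~A4 = max(0, a+b−1) on (1.00, 0.16) = 0.16

0.16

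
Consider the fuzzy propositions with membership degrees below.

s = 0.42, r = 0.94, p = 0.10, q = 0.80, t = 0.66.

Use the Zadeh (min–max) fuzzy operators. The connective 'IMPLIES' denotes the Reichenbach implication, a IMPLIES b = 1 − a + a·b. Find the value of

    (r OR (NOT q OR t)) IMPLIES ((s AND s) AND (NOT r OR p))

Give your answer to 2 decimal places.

NOT q = 1 − 0.80 = 0.20
NOT q OR t = max(a, b) on (0.20, 0.66) = 0.66
r OR (NOT q OR t) = max(a, b) on (0.94, 0.66) = 0.94
s AND s = min(a, b) on (0.42, 0.42) = 0.42
NOT r = 1 − 0.94 = 0.06
NOT r OR p = max(a, b) on (0.06, 0.10) = 0.10
(s AND s) AND (NOT r OR p) = min(a, b) on (0.42, 0.10) = 0.10
(r OR (NOT q OR t)) IMPLIES ((s AND s) AND (NOT r OR p))  [Reichenbach: 1 − a + a·b] with a=0.94, b=0.10 → 0.15

0.15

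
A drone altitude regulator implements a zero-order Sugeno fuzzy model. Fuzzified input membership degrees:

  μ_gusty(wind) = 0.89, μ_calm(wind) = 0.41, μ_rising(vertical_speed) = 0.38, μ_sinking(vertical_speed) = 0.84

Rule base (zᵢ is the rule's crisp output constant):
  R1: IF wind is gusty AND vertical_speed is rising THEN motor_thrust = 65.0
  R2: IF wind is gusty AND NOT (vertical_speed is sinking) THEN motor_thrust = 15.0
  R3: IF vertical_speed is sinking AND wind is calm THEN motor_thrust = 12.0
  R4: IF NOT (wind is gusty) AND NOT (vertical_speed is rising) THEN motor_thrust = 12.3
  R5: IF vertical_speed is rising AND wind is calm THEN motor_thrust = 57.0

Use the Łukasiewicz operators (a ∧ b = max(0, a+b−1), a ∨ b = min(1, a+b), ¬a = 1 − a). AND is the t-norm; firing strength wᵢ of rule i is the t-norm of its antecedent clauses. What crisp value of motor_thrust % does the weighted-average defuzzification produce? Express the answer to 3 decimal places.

R1 (z=65.0): gusty=0.89, rising=0.38; AND[max(0, a+b−1)] → w = 0.27
R2 (z=15.0): gusty=0.89, ¬sinking=1−0.84=0.16; AND[max(0, a+b−1)] → w = 0.05
R3 (z=12.0): sinking=0.84, calm=0.41; AND[max(0, a+b−1)] → w = 0.25
R4 (z=12.3): ¬gusty=1−0.89=0.11, ¬rising=1−0.38=0.62; AND[max(0, a+b−1)] → w = 0.00
R5 (z=57.0): rising=0.38, calm=0.41; AND[max(0, a+b−1)] → w = 0.00
Weighted average = (0.27·65.0 + 0.05·15.0 + 0.25·12.0 + 0.00·12.3 + 0.00·57.0) / (0.27 + 0.05 + 0.25 + 0.00 + 0.00)
  = 21.3000 / 0.5700 = 37.368

37.368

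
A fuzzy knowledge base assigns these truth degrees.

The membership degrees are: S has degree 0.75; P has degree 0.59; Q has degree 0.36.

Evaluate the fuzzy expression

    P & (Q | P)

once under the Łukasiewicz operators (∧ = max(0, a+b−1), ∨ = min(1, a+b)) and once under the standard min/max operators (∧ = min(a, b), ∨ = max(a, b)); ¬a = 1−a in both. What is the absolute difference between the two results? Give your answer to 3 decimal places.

0.050

Under Łukasiewicz:
  Q | P = min(1, a+b) on (0.36, 0.59) = 0.95
  P & (Q | P) = max(0, a+b−1) on (0.59, 0.95) = 0.54
  → value = 0.5400
Under standard min/max:
  Q | P = max(a, b) on (0.36, 0.59) = 0.59
  P & (Q | P) = min(a, b) on (0.59, 0.59) = 0.59
  → value = 0.5900
|0.5400 − 0.5900| = 0.050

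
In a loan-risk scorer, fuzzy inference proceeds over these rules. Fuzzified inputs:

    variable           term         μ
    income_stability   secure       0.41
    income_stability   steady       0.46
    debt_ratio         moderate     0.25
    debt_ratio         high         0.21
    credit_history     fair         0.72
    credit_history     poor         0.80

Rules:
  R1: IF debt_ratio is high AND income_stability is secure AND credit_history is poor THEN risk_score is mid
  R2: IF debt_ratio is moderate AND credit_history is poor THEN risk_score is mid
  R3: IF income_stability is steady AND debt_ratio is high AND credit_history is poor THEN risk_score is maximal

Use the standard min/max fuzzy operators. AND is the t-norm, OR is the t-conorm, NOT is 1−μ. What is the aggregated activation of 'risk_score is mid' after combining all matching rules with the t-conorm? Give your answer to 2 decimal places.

R1: high=0.21, secure=0.41, poor=0.80; AND[min(a, b)] → w = 0.21
R2: moderate=0.25, poor=0.80; AND[min(a, b)] → w = 0.25
R3: steady=0.46, high=0.21, poor=0.80; AND[min(a, b)] → w = 0.21
Rules with consequent 'mid': {R1, R2} → strengths 0.21, 0.25
Aggregate via t-conorm [max(a, b)]: 0.25

0.25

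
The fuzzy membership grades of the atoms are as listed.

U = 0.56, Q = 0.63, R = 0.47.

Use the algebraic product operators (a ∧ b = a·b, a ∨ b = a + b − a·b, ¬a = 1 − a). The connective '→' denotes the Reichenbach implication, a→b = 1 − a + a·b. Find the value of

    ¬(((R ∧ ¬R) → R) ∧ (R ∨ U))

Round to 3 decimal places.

¬R = 1 − 0.4700 = 0.5300
R ∧ ¬R = a·b on (0.4700, 0.5300) = 0.2491
(R ∧ ¬R) → R  [Reichenbach: 1 − a + a·b] with a=0.2491, b=0.4700 → 0.8680
R ∨ U = a + b − a·b on (0.4700, 0.5600) = 0.7668
((R ∧ ¬R) → R) ∧ (R ∨ U) = a·b on (0.8680, 0.7668) = 0.6656
¬(((R ∧ ¬R) → R) ∧ (R ∨ U)) = 1 − 0.6656 = 0.3344

0.334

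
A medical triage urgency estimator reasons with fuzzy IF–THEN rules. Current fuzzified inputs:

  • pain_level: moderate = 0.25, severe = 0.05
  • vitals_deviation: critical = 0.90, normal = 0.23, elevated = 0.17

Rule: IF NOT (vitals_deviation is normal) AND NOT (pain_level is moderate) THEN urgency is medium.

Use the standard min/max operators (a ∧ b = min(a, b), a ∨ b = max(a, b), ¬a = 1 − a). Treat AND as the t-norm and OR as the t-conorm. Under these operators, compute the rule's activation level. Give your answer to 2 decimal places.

firing strength: ¬normal=1−0.23=0.77, ¬moderate=1−0.25=0.75; AND[min(a, b)] → w = 0.75

0.75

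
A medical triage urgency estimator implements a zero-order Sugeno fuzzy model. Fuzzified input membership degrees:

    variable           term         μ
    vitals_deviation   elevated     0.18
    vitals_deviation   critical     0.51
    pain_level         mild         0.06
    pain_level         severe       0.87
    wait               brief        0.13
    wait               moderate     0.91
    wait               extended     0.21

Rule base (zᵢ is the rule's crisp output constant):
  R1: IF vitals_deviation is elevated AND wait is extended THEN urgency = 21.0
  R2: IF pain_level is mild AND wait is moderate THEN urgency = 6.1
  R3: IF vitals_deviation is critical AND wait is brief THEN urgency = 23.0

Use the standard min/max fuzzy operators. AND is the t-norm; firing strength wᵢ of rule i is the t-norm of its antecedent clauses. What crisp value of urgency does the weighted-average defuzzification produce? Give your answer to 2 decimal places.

19.29

R1 (z=21.0): elevated=0.18, extended=0.21; AND[min(a, b)] → w = 0.18
R2 (z=6.1): mild=0.06, moderate=0.91; AND[min(a, b)] → w = 0.06
R3 (z=23.0): critical=0.51, brief=0.13; AND[min(a, b)] → w = 0.13
Weighted average = (0.18·21.0 + 0.06·6.1 + 0.13·23.0) / (0.18 + 0.06 + 0.13)
  = 7.1360 / 0.3700 = 19.29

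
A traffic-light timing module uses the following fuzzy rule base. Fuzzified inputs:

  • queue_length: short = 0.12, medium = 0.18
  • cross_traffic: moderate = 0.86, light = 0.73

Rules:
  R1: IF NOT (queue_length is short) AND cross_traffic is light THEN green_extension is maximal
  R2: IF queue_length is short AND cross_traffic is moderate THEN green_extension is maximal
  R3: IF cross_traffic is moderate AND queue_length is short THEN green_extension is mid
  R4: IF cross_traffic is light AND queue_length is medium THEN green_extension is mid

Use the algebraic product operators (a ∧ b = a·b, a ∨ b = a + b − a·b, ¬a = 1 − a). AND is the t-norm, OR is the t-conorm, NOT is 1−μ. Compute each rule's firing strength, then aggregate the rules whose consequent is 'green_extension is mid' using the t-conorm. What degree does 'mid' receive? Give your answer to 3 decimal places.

0.221

R1: ¬short=1−0.12=0.88, light=0.73; AND[a·b] → w = 0.6424
R2: short=0.12, moderate=0.86; AND[a·b] → w = 0.1032
R3: moderate=0.86, short=0.12; AND[a·b] → w = 0.1032
R4: light=0.73, medium=0.18; AND[a·b] → w = 0.1314
Rules with consequent 'mid': {R3, R4} → strengths 0.1032, 0.1314
Aggregate via t-conorm [a + b − a·b]: 0.2210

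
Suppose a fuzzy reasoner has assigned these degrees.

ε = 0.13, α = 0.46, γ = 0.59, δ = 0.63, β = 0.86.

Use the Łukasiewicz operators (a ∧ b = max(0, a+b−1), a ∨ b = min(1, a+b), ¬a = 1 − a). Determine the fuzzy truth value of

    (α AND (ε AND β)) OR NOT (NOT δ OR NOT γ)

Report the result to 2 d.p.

ε AND β = max(0, a+b−1) on (0.13, 0.86) = 0.00
α AND (ε AND β) = max(0, a+b−1) on (0.46, 0.00) = 0.00
NOT δ = 1 − 0.63 = 0.37
NOT γ = 1 − 0.59 = 0.41
NOT δ OR NOT γ = min(1, a+b) on (0.37, 0.41) = 0.78
NOT (NOT δ OR NOT γ) = 1 − 0.78 = 0.22
(α AND (ε AND β)) OR NOT (NOT δ OR NOT γ) = min(1, a+b) on (0.00, 0.22) = 0.22

0.22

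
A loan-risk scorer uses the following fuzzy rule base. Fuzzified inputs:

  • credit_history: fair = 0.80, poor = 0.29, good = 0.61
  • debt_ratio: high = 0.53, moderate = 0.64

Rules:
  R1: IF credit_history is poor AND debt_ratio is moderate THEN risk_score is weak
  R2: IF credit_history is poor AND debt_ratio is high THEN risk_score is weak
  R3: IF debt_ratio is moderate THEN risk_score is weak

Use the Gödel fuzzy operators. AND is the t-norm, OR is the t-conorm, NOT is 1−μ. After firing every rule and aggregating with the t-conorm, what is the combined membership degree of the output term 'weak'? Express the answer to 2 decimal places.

0.64

R1: poor=0.29, moderate=0.64; AND[min(a, b)] → w = 0.29
R2: poor=0.29, high=0.53; AND[min(a, b)] → w = 0.29
R3: moderate=0.64 → w = 0.64
Rules with consequent 'weak': {R1, R2, R3} → strengths 0.29, 0.29, 0.64
Aggregate via t-conorm [max(a, b)]: 0.64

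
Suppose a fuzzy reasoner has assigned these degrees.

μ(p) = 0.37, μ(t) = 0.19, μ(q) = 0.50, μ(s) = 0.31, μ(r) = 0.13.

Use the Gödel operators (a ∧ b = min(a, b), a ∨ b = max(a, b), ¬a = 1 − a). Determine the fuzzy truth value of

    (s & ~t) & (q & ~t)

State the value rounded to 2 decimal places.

0.31

~t = 1 − 0.19 = 0.81
s & ~t = min(a, b) on (0.31, 0.81) = 0.31
~t = 1 − 0.19 = 0.81
q & ~t = min(a, b) on (0.50, 0.81) = 0.50
(s & ~t) & (q & ~t) = min(a, b) on (0.31, 0.50) = 0.31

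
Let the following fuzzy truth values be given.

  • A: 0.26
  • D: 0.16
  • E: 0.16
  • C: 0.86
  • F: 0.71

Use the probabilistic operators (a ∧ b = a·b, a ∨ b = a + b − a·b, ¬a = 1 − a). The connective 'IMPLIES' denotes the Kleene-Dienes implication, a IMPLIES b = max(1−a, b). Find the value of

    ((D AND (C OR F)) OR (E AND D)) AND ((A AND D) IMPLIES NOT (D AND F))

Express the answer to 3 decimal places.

0.168

C OR F = a + b − a·b on (0.8600, 0.7100) = 0.9594
D AND (C OR F) = a·b on (0.1600, 0.9594) = 0.1535
E AND D = a·b on (0.1600, 0.1600) = 0.0256
(D AND (C OR F)) OR (E AND D) = a + b − a·b on (0.1535, 0.0256) = 0.1752
A AND D = a·b on (0.2600, 0.1600) = 0.0416
D AND F = a·b on (0.1600, 0.7100) = 0.1136
NOT (D AND F) = 1 − 0.1136 = 0.8864
(A AND D) IMPLIES NOT (D AND F)  [Kleene-Dienes: max(1−a, b)] with a=0.0416, b=0.8864 → 0.9584
((D AND (C OR F)) OR (E AND D)) AND ((A AND D) IMPLIES NOT (D AND F)) = a·b on (0.1752, 0.9584) = 0.1679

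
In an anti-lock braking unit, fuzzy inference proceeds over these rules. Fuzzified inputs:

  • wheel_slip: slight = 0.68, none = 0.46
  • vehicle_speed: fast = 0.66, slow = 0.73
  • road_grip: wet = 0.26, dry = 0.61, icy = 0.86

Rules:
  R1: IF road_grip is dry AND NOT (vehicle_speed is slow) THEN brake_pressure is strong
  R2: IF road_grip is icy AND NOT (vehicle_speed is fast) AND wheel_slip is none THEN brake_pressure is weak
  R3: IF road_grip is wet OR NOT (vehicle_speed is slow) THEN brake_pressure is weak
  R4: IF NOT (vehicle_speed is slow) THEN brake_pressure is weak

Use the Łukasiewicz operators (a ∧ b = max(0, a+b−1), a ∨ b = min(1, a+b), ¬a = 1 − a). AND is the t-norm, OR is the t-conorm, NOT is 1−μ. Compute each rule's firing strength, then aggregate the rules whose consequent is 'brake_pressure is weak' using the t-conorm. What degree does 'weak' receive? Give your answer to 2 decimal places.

0.80

R1: dry=0.61, ¬slow=1−0.73=0.27; AND[max(0, a+b−1)] → w = 0.00
R2: icy=0.86, ¬fast=1−0.66=0.34, none=0.46; AND[max(0, a+b−1)] → w = 0.00
R3: wet=0.26, ¬slow=1−0.73=0.27; OR[min(1, a+b)] → w = 0.53
R4: ¬slow=1−0.73=0.27 → w = 0.27
Rules with consequent 'weak': {R2, R3, R4} → strengths 0.00, 0.53, 0.27
Aggregate via t-conorm [min(1, a+b)]: 0.80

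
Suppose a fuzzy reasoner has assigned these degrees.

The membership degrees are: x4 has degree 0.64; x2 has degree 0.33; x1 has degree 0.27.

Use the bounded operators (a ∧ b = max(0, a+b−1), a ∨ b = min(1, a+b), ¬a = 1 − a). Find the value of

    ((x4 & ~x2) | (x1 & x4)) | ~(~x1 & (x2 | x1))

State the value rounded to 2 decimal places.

0.98

~x2 = 1 − 0.33 = 0.67
x4 & ~x2 = max(0, a+b−1) on (0.64, 0.67) = 0.31
x1 & x4 = max(0, a+b−1) on (0.27, 0.64) = 0.00
(x4 & ~x2) | (x1 & x4) = min(1, a+b) on (0.31, 0.00) = 0.31
~x1 = 1 − 0.27 = 0.73
x2 | x1 = min(1, a+b) on (0.33, 0.27) = 0.60
~x1 & (x2 | x1) = max(0, a+b−1) on (0.73, 0.60) = 0.33
~(~x1 & (x2 | x1)) = 1 − 0.33 = 0.67
((x4 & ~x2) | (x1 & x4)) | ~(~x1 & (x2 | x1)) = min(1, a+b) on (0.31, 0.67) = 0.98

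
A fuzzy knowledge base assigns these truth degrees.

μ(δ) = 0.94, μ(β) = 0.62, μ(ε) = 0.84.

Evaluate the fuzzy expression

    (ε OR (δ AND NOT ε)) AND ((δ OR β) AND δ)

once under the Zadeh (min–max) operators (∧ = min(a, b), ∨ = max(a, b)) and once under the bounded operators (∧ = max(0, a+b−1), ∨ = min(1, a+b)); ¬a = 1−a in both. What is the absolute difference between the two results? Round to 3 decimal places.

Under Zadeh (min–max):
  NOT ε = 1 − 0.84 = 0.16
  δ AND NOT ε = min(a, b) on (0.94, 0.16) = 0.16
  ε OR (δ AND NOT ε) = max(a, b) on (0.84, 0.16) = 0.84
  δ OR β = max(a, b) on (0.94, 0.62) = 0.94
  (δ OR β) AND δ = min(a, b) on (0.94, 0.94) = 0.94
  (ε OR (δ AND NOT ε)) AND ((δ OR β) AND δ) = min(a, b) on (0.84, 0.94) = 0.84
  → value = 0.8400
Under bounded:
  NOT ε = 1 − 0.84 = 0.16
  δ AND NOT ε = max(0, a+b−1) on (0.94, 0.16) = 0.10
  ε OR (δ AND NOT ε) = min(1, a+b) on (0.84, 0.10) = 0.94
  δ OR β = min(1, a+b) on (0.94, 0.62) = 1.00
  (δ OR β) AND δ = max(0, a+b−1) on (1.00, 0.94) = 0.94
  (ε OR (δ AND NOT ε)) AND ((δ OR β) AND δ) = max(0, a+b−1) on (0.94, 0.94) = 0.88
  → value = 0.8800
|0.8400 − 0.8800| = 0.040

0.040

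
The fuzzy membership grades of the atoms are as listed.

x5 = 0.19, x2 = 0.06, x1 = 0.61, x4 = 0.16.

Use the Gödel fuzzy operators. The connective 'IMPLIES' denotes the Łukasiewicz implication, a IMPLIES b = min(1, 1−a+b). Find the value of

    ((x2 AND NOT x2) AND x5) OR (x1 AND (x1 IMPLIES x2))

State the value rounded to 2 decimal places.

0.45

NOT x2 = 1 − 0.06 = 0.94
x2 AND NOT x2 = min(a, b) on (0.06, 0.94) = 0.06
(x2 AND NOT x2) AND x5 = min(a, b) on (0.06, 0.19) = 0.06
x1 IMPLIES x2  [Łukasiewicz: min(1, 1−a+b)] with a=0.61, b=0.06 → 0.45
x1 AND (x1 IMPLIES x2) = min(a, b) on (0.61, 0.45) = 0.45
((x2 AND NOT x2) AND x5) OR (x1 AND (x1 IMPLIES x2)) = max(a, b) on (0.06, 0.45) = 0.45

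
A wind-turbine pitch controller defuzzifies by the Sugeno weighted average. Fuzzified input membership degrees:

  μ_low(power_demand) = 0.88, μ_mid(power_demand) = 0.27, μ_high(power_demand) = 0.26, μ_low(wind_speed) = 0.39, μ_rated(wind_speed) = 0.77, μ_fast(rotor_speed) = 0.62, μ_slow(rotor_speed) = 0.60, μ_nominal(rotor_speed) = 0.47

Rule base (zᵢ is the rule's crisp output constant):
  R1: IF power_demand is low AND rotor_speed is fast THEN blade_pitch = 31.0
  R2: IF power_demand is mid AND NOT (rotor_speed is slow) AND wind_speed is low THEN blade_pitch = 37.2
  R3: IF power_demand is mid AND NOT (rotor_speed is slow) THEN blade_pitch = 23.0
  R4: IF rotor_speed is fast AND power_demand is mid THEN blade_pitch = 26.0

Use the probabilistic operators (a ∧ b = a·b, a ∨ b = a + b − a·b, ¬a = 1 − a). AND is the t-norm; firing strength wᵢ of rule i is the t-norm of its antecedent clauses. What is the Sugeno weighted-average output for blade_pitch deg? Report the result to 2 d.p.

29.33

R1 (z=31.0): low=0.88, fast=0.62; AND[a·b] → w = 0.5456
R2 (z=37.2): mid=0.27, ¬slow=1−0.60=0.40, low=0.39; AND[a·b] → w = 0.0421
R3 (z=23.0): mid=0.27, ¬slow=1−0.60=0.40; AND[a·b] → w = 0.1080
R4 (z=26.0): fast=0.62, mid=0.27; AND[a·b] → w = 0.1674
Weighted average = (0.5456·31.0 + 0.0421·37.2 + 0.1080·23.0 + 0.1674·26.0) / (0.5456 + 0.0421 + 0.1080 + 0.1674)
  = 25.3169 / 0.8631 = 29.33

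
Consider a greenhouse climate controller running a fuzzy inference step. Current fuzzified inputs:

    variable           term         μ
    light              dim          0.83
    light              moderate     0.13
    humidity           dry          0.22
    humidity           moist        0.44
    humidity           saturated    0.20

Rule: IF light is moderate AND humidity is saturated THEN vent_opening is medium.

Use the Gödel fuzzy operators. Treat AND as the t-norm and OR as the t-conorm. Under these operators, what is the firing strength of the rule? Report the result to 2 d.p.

firing strength: moderate=0.13, saturated=0.20; AND[min(a, b)] → w = 0.13

0.13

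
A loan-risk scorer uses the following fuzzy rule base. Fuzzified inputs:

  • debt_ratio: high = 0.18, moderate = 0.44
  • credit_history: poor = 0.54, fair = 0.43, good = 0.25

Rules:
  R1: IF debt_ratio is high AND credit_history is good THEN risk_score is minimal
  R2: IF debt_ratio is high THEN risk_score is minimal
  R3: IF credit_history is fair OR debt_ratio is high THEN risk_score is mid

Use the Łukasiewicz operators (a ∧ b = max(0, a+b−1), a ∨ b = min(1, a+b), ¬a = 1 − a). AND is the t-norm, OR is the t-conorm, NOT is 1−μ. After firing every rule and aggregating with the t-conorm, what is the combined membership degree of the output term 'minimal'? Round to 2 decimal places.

R1: high=0.18, good=0.25; AND[max(0, a+b−1)] → w = 0.00
R2: high=0.18 → w = 0.18
R3: fair=0.43, high=0.18; OR[min(1, a+b)] → w = 0.61
Rules with consequent 'minimal': {R1, R2} → strengths 0.00, 0.18
Aggregate via t-conorm [min(1, a+b)]: 0.18

0.18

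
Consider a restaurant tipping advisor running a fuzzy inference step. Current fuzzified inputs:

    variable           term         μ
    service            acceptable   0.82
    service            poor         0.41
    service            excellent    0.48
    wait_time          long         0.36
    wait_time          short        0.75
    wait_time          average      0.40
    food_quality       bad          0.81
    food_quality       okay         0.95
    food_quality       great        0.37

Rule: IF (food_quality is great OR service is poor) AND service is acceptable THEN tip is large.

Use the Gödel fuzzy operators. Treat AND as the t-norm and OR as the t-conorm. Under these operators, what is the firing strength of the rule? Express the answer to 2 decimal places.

firing strength: (great=0.37 OR poor=0.41) = 0.41; AND[min(a, b)] with acceptable=0.82 → w = 0.41

0.41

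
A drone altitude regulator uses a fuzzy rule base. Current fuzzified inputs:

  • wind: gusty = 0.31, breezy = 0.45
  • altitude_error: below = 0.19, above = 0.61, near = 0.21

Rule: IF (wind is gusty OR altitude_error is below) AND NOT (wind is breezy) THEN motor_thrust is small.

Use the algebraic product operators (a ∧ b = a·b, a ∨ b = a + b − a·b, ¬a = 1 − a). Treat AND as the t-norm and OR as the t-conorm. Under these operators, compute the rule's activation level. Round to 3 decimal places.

0.243

firing strength: (gusty=0.31 OR below=0.19) = 0.4411; AND[a·b] with ¬breezy=1−0.45=0.55 → w = 0.2426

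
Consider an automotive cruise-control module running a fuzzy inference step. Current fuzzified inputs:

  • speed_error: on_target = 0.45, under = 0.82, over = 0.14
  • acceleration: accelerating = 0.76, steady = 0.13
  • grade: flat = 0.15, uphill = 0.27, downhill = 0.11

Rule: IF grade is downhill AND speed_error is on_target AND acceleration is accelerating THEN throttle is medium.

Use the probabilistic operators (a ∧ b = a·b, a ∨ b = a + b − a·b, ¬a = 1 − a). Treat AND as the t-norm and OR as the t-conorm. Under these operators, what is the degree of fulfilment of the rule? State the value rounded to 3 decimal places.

firing strength: downhill=0.11, on_target=0.45, accelerating=0.76; AND[a·b] → w = 0.0376

0.038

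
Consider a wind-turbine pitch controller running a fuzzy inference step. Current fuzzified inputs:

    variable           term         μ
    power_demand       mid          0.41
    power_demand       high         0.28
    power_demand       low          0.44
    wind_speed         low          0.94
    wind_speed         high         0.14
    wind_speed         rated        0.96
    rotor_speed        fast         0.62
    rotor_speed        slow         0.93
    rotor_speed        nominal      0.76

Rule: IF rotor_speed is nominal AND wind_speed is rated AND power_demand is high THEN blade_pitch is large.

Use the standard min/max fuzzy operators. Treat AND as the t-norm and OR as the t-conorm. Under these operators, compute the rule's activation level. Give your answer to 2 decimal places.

firing strength: nominal=0.76, rated=0.96, high=0.28; AND[min(a, b)] → w = 0.28

0.28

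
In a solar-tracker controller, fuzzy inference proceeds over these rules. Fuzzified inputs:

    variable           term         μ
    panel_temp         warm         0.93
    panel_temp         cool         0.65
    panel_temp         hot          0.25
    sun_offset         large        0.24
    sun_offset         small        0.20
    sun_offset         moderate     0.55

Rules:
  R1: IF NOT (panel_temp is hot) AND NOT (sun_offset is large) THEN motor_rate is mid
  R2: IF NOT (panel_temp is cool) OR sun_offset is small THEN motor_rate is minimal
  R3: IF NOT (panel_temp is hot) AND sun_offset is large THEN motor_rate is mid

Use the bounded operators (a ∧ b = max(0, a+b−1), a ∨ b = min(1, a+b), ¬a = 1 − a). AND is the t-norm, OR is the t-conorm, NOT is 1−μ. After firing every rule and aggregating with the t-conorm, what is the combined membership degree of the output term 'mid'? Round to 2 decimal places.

R1: ¬hot=1−0.25=0.75, ¬large=1−0.24=0.76; AND[max(0, a+b−1)] → w = 0.51
R2: ¬cool=1−0.65=0.35, small=0.20; OR[min(1, a+b)] → w = 0.55
R3: ¬hot=1−0.25=0.75, large=0.24; AND[max(0, a+b−1)] → w = 0.00
Rules with consequent 'mid': {R1, R3} → strengths 0.51, 0.00
Aggregate via t-conorm [min(1, a+b)]: 0.51

0.51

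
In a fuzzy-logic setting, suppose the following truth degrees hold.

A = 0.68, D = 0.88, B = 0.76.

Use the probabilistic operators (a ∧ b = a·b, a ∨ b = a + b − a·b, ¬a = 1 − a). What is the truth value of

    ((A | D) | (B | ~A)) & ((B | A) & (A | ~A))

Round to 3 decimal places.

A | D = a + b − a·b on (0.6800, 0.8800) = 0.9616
~A = 1 − 0.6800 = 0.3200
B | ~A = a + b − a·b on (0.7600, 0.3200) = 0.8368
(A | D) | (B | ~A) = a + b − a·b on (0.9616, 0.8368) = 0.9937
B | A = a + b − a·b on (0.7600, 0.6800) = 0.9232
~A = 1 − 0.6800 = 0.3200
A | ~A = a + b − a·b on (0.6800, 0.3200) = 0.7824
(B | A) & (A | ~A) = a·b on (0.9232, 0.7824) = 0.7223
((A | D) | (B | ~A)) & ((B | A) & (A | ~A)) = a·b on (0.9937, 0.7223) = 0.7178

0.718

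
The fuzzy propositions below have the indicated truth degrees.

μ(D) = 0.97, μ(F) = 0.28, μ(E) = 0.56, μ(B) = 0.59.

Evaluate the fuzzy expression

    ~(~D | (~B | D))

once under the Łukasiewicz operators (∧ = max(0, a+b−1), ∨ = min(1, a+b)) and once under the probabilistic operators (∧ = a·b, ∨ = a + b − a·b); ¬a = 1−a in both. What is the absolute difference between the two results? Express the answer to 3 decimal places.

Under Łukasiewicz:
  ~D = 1 − 0.97 = 0.03
  ~B = 1 − 0.59 = 0.41
  ~B | D = min(1, a+b) on (0.41, 0.97) = 1.00
  ~D | (~B | D) = min(1, a+b) on (0.03, 1.00) = 1.00
  ~(~D | (~B | D)) = 1 − 1.00 = 0.00
  → value = 0.0000
Under probabilistic:
  ~D = 1 − 0.9700 = 0.0300
  ~B = 1 − 0.5900 = 0.4100
  ~B | D = a + b − a·b on (0.4100, 0.9700) = 0.9823
  ~D | (~B | D) = a + b − a·b on (0.0300, 0.9823) = 0.9828
  ~(~D | (~B | D)) = 1 − 0.9828 = 0.0172
  → value = 0.0172
|0.0000 − 0.0172| = 0.017

0.017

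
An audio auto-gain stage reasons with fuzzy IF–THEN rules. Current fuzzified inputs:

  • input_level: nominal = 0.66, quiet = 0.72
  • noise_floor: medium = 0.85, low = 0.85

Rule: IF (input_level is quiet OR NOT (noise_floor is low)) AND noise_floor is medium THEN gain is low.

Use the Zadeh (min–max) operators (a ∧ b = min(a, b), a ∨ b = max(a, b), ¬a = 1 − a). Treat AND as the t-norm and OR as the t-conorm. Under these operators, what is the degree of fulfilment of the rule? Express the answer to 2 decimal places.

firing strength: (quiet=0.72 OR ¬low=1−0.85=0.15) = 0.72; AND[min(a, b)] with medium=0.85 → w = 0.72

0.72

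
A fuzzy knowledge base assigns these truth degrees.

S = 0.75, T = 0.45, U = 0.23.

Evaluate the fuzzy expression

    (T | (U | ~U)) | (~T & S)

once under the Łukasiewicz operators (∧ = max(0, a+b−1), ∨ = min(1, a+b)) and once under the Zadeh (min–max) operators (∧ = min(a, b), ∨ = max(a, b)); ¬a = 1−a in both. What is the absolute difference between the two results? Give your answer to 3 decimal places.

0.230

Under Łukasiewicz:
  ~U = 1 − 0.23 = 0.77
  U | ~U = min(1, a+b) on (0.23, 0.77) = 1.00
  T | (U | ~U) = min(1, a+b) on (0.45, 1.00) = 1.00
  ~T = 1 − 0.45 = 0.55
  ~T & S = max(0, a+b−1) on (0.55, 0.75) = 0.30
  (T | (U | ~U)) | (~T & S) = min(1, a+b) on (1.00, 0.30) = 1.00
  → value = 1.0000
Under Zadeh (min–max):
  ~U = 1 − 0.23 = 0.77
  U | ~U = max(a, b) on (0.23, 0.77) = 0.77
  T | (U | ~U) = max(a, b) on (0.45, 0.77) = 0.77
  ~T = 1 − 0.45 = 0.55
  ~T & S = min(a, b) on (0.55, 0.75) = 0.55
  (T | (U | ~U)) | (~T & S) = max(a, b) on (0.77, 0.55) = 0.77
  → value = 0.7700
|1.0000 − 0.7700| = 0.230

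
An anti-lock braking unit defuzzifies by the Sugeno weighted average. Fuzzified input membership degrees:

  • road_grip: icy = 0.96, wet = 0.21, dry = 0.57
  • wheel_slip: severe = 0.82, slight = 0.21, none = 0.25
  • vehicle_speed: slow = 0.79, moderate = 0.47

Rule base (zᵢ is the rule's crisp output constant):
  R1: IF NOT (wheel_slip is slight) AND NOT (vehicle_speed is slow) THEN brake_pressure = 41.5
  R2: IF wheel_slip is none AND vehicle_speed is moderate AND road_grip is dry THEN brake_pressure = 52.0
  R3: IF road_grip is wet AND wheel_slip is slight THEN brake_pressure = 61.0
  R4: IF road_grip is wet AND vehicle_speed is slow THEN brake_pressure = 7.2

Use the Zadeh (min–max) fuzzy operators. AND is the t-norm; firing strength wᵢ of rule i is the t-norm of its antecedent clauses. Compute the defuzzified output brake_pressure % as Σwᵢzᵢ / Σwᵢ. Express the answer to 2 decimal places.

40.95

R1 (z=41.5): ¬slight=1−0.21=0.79, ¬slow=1−0.79=0.21; AND[min(a, b)] → w = 0.21
R2 (z=52.0): none=0.25, moderate=0.47, dry=0.57; AND[min(a, b)] → w = 0.25
R3 (z=61.0): wet=0.21, slight=0.21; AND[min(a, b)] → w = 0.21
R4 (z=7.2): wet=0.21, slow=0.79; AND[min(a, b)] → w = 0.21
Weighted average = (0.21·41.5 + 0.25·52.0 + 0.21·61.0 + 0.21·7.2) / (0.21 + 0.25 + 0.21 + 0.21)
  = 36.0370 / 0.8800 = 40.95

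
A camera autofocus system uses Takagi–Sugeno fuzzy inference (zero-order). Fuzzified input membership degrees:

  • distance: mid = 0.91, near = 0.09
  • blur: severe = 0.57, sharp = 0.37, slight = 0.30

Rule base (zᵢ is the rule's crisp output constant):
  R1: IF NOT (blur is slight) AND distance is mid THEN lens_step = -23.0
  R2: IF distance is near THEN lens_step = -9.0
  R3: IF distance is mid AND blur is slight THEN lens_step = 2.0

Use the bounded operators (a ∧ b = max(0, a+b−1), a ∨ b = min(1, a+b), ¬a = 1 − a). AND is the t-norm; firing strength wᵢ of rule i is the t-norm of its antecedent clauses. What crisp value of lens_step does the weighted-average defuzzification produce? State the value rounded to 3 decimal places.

R1 (z=-23.0): ¬slight=1−0.30=0.70, mid=0.91; AND[max(0, a+b−1)] → w = 0.61
R2 (z=-9.0): near=0.09 → w = 0.09
R3 (z=2.0): mid=0.91, slight=0.30; AND[max(0, a+b−1)] → w = 0.21
Weighted average = (0.61·-23.0 + 0.09·-9.0 + 0.21·2.0) / (0.61 + 0.09 + 0.21)
  = -14.4200 / 0.9100 = -15.846

-15.846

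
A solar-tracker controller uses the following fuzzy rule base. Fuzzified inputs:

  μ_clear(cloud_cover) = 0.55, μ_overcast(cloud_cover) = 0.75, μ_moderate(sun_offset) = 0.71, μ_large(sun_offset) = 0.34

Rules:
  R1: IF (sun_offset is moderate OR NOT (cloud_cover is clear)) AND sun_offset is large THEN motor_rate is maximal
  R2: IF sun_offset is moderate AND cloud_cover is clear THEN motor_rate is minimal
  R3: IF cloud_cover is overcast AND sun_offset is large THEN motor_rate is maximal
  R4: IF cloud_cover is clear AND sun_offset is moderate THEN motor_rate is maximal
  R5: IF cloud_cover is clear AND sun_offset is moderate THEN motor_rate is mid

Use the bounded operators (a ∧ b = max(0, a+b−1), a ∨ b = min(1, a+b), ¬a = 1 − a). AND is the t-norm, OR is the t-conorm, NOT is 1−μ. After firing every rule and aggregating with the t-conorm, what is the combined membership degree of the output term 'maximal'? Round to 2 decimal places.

R1: (moderate=0.71 OR ¬clear=1−0.55=0.45) = 1.00; AND[max(0, a+b−1)] with large=0.34 → w = 0.34
R2: moderate=0.71, clear=0.55; AND[max(0, a+b−1)] → w = 0.26
R3: overcast=0.75, large=0.34; AND[max(0, a+b−1)] → w = 0.09
R4: clear=0.55, moderate=0.71; AND[max(0, a+b−1)] → w = 0.26
R5: clear=0.55, moderate=0.71; AND[max(0, a+b−1)] → w = 0.26
Rules with consequent 'maximal': {R1, R3, R4} → strengths 0.34, 0.09, 0.26
Aggregate via t-conorm [min(1, a+b)]: 0.69

0.69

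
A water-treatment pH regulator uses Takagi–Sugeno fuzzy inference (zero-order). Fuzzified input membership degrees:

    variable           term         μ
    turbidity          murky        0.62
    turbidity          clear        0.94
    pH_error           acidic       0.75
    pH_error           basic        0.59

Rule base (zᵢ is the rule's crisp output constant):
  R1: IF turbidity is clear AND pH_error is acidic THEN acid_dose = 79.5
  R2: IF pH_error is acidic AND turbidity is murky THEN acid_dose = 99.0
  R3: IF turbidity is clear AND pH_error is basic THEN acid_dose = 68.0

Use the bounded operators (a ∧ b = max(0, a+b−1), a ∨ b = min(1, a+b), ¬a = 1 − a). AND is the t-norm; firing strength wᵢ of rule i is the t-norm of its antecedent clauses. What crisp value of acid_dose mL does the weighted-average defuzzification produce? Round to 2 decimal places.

80.20

R1 (z=79.5): clear=0.94, acidic=0.75; AND[max(0, a+b−1)] → w = 0.69
R2 (z=99.0): acidic=0.75, murky=0.62; AND[max(0, a+b−1)] → w = 0.37
R3 (z=68.0): clear=0.94, basic=0.59; AND[max(0, a+b−1)] → w = 0.53
Weighted average = (0.69·79.5 + 0.37·99.0 + 0.53·68.0) / (0.69 + 0.37 + 0.53)
  = 127.5250 / 1.5900 = 80.20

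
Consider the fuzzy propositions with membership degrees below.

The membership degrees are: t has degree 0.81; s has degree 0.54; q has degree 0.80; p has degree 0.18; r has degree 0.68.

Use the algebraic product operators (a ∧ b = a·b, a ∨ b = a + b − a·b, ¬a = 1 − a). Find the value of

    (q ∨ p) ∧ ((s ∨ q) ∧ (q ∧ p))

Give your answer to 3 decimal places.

0.109

q ∨ p = a + b − a·b on (0.8000, 0.1800) = 0.8360
s ∨ q = a + b − a·b on (0.5400, 0.8000) = 0.9080
q ∧ p = a·b on (0.8000, 0.1800) = 0.1440
(s ∨ q) ∧ (q ∧ p) = a·b on (0.9080, 0.1440) = 0.1308
(q ∨ p) ∧ ((s ∨ q) ∧ (q ∧ p)) = a·b on (0.8360, 0.1308) = 0.1093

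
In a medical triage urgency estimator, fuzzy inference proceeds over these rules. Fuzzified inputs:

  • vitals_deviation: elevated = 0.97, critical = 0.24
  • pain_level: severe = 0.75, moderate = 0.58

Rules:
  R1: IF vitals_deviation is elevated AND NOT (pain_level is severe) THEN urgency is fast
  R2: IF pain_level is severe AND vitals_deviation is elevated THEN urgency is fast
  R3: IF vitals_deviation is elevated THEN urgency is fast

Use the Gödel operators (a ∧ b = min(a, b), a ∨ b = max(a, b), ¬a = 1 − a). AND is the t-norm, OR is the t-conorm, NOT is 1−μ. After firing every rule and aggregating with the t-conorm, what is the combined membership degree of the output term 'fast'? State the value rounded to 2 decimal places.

0.97

R1: elevated=0.97, ¬severe=1−0.75=0.25; AND[min(a, b)] → w = 0.25
R2: severe=0.75, elevated=0.97; AND[min(a, b)] → w = 0.75
R3: elevated=0.97 → w = 0.97
Rules with consequent 'fast': {R1, R2, R3} → strengths 0.25, 0.75, 0.97
Aggregate via t-conorm [max(a, b)]: 0.97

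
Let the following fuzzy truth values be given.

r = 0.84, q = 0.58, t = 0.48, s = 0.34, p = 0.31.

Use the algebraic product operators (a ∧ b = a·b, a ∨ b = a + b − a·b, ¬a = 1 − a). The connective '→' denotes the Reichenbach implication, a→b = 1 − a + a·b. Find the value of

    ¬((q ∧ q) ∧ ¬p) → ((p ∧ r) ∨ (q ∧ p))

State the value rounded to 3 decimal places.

q ∧ q = a·b on (0.5800, 0.5800) = 0.3364
¬p = 1 − 0.3100 = 0.6900
(q ∧ q) ∧ ¬p = a·b on (0.3364, 0.6900) = 0.2321
¬((q ∧ q) ∧ ¬p) = 1 − 0.2321 = 0.7679
p ∧ r = a·b on (0.3100, 0.8400) = 0.2604
q ∧ p = a·b on (0.5800, 0.3100) = 0.1798
(p ∧ r) ∨ (q ∧ p) = a + b − a·b on (0.2604, 0.1798) = 0.3934
¬((q ∧ q) ∧ ¬p) → ((p ∧ r) ∨ (q ∧ p))  [Reichenbach: 1 − a + a·b] with a=0.7679, b=0.3934 → 0.5342

0.534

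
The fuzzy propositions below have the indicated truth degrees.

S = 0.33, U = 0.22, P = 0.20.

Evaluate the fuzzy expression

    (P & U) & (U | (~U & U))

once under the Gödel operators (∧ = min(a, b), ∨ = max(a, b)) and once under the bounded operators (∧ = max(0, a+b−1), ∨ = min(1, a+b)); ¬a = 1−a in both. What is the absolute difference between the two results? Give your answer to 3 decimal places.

Under Gödel:
  P & U = min(a, b) on (0.20, 0.22) = 0.20
  ~U = 1 − 0.22 = 0.78
  ~U & U = min(a, b) on (0.78, 0.22) = 0.22
  U | (~U & U) = max(a, b) on (0.22, 0.22) = 0.22
  (P & U) & (U | (~U & U)) = min(a, b) on (0.20, 0.22) = 0.20
  → value = 0.2000
Under bounded:
  P & U = max(0, a+b−1) on (0.20, 0.22) = 0.00
  ~U = 1 − 0.22 = 0.78
  ~U & U = max(0, a+b−1) on (0.78, 0.22) = 0.00
  U | (~U & U) = min(1, a+b) on (0.22, 0.00) = 0.22
  (P & U) & (U | (~U & U)) = max(0, a+b−1) on (0.00, 0.22) = 0.00
  → value = 0.0000
|0.2000 − 0.0000| = 0.200

0.200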